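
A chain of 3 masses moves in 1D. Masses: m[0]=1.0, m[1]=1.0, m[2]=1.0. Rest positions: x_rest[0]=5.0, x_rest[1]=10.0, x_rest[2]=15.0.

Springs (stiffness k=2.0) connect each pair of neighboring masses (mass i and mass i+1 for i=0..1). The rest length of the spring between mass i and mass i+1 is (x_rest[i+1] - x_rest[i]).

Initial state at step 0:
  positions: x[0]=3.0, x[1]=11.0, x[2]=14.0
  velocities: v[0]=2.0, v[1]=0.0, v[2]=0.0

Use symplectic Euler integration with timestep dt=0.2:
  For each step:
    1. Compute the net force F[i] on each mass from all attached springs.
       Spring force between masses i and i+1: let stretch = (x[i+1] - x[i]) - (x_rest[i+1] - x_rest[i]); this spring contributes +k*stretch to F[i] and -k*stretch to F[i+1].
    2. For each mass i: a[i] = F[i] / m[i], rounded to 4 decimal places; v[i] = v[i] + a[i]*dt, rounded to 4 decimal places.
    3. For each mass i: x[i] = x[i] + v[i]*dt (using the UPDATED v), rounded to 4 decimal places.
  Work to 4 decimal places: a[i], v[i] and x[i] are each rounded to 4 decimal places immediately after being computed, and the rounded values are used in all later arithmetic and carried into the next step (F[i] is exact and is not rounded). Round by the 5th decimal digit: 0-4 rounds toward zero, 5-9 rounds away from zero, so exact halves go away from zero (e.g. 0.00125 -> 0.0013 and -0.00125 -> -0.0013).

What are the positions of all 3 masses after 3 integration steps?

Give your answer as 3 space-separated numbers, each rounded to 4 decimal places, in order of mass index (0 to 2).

Step 0: x=[3.0000 11.0000 14.0000] v=[2.0000 0.0000 0.0000]
Step 1: x=[3.6400 10.6000 14.1600] v=[3.2000 -2.0000 0.8000]
Step 2: x=[4.4368 9.9280 14.4352] v=[3.9840 -3.3600 1.3760]
Step 3: x=[5.2729 9.1773 14.7498] v=[4.1805 -3.7536 1.5731]

Answer: 5.2729 9.1773 14.7498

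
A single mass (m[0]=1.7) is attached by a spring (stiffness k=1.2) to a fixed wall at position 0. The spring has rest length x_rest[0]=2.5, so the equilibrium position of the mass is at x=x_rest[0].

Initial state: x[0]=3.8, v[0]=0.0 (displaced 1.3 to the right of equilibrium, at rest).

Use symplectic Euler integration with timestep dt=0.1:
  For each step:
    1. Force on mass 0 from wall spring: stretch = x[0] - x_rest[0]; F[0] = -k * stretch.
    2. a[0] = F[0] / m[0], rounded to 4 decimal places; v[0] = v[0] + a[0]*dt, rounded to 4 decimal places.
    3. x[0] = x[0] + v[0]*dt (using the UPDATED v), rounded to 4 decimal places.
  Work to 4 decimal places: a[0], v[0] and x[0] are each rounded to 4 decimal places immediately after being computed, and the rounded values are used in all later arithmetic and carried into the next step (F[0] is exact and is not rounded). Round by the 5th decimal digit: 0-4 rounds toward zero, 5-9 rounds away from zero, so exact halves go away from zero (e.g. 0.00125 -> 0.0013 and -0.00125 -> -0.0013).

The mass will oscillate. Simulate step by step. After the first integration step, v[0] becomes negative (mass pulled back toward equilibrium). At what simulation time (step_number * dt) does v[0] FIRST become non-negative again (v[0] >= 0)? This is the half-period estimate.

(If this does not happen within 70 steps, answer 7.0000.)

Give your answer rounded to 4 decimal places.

Answer: 3.8000

Derivation:
Step 0: x=[3.8000] v=[0.0000]
Step 1: x=[3.7908] v=[-0.0918]
Step 2: x=[3.7725] v=[-0.1829]
Step 3: x=[3.7452] v=[-0.2727]
Step 4: x=[3.7091] v=[-0.3606]
Step 5: x=[3.6645] v=[-0.4460]
Step 6: x=[3.6117] v=[-0.5282]
Step 7: x=[3.5510] v=[-0.6067]
Step 8: x=[3.4829] v=[-0.6809]
Step 9: x=[3.4079] v=[-0.7503]
Step 10: x=[3.3265] v=[-0.8144]
Step 11: x=[3.2392] v=[-0.8727]
Step 12: x=[3.1467] v=[-0.9249]
Step 13: x=[3.0496] v=[-0.9706]
Step 14: x=[2.9487] v=[-1.0094]
Step 15: x=[2.8446] v=[-1.0411]
Step 16: x=[2.7381] v=[-1.0654]
Step 17: x=[2.6299] v=[-1.0822]
Step 18: x=[2.5208] v=[-1.0914]
Step 19: x=[2.4115] v=[-1.0929]
Step 20: x=[2.3028] v=[-1.0867]
Step 21: x=[2.1955] v=[-1.0728]
Step 22: x=[2.0904] v=[-1.0513]
Step 23: x=[1.9882] v=[-1.0224]
Step 24: x=[1.8896] v=[-0.9863]
Step 25: x=[1.7953] v=[-0.9432]
Step 26: x=[1.7060] v=[-0.8935]
Step 27: x=[1.6223] v=[-0.8375]
Step 28: x=[1.5448] v=[-0.7755]
Step 29: x=[1.4740] v=[-0.7081]
Step 30: x=[1.4104] v=[-0.6357]
Step 31: x=[1.3545] v=[-0.5588]
Step 32: x=[1.3067] v=[-0.4779]
Step 33: x=[1.2673] v=[-0.3937]
Step 34: x=[1.2366] v=[-0.3067]
Step 35: x=[1.2149] v=[-0.2175]
Step 36: x=[1.2022] v=[-0.1268]
Step 37: x=[1.1987] v=[-0.0352]
Step 38: x=[1.2044] v=[0.0567]
First v>=0 after going negative at step 38, time=3.8000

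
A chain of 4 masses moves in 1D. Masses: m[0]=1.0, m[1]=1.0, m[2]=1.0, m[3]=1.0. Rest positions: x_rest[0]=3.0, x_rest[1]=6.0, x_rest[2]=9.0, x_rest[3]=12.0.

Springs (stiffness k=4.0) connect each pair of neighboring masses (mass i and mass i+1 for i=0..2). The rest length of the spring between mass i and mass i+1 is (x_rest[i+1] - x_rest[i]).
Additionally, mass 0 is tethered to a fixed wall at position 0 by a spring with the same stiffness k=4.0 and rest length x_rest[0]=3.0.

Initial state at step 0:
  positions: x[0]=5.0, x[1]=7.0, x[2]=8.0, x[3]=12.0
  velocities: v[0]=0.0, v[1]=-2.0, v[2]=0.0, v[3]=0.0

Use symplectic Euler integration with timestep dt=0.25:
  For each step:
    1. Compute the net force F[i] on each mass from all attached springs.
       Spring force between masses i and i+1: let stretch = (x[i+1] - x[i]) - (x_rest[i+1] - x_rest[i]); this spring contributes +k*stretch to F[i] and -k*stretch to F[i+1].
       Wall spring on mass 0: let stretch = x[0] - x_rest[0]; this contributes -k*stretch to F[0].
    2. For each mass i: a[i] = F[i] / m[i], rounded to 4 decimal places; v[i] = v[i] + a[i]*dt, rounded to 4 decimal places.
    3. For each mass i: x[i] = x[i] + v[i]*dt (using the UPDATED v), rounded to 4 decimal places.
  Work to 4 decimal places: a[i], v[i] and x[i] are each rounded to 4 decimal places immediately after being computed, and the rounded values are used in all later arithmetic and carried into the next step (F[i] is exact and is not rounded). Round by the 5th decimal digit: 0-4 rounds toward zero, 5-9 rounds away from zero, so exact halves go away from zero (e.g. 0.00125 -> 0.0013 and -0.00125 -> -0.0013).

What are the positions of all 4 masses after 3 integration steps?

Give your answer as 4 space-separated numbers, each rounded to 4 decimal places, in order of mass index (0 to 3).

Answer: 1.5625 5.3281 9.9688 11.5313

Derivation:
Step 0: x=[5.0000 7.0000 8.0000 12.0000] v=[0.0000 -2.0000 0.0000 0.0000]
Step 1: x=[4.2500 6.2500 8.7500 11.7500] v=[-3.0000 -3.0000 3.0000 -1.0000]
Step 2: x=[2.9375 5.6250 9.6250 11.5000] v=[-5.2500 -2.5000 3.5000 -1.0000]
Step 3: x=[1.5625 5.3281 9.9688 11.5313] v=[-5.5000 -1.1875 1.3750 0.1250]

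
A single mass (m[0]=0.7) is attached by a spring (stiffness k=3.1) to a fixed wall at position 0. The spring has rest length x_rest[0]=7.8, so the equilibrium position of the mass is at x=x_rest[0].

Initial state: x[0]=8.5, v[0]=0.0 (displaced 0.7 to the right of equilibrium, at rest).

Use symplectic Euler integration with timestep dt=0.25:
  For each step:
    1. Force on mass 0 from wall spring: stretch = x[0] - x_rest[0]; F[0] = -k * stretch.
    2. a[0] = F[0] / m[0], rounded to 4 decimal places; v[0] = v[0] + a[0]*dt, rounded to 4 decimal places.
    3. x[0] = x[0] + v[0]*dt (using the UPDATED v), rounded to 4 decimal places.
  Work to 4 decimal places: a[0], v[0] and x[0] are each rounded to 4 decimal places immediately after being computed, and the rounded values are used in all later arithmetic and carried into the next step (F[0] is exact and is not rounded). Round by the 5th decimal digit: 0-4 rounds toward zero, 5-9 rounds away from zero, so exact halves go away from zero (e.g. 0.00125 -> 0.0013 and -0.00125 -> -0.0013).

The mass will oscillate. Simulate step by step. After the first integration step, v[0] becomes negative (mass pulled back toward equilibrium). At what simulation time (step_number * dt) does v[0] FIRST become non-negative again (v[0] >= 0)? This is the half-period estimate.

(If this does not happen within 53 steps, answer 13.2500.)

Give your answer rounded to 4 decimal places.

Answer: 1.5000

Derivation:
Step 0: x=[8.5000] v=[0.0000]
Step 1: x=[8.3063] v=[-0.7750]
Step 2: x=[7.9724] v=[-1.3356]
Step 3: x=[7.5908] v=[-1.5265]
Step 4: x=[7.2671] v=[-1.2949]
Step 5: x=[7.0909] v=[-0.7049]
Step 6: x=[7.1110] v=[0.0802]
First v>=0 after going negative at step 6, time=1.5000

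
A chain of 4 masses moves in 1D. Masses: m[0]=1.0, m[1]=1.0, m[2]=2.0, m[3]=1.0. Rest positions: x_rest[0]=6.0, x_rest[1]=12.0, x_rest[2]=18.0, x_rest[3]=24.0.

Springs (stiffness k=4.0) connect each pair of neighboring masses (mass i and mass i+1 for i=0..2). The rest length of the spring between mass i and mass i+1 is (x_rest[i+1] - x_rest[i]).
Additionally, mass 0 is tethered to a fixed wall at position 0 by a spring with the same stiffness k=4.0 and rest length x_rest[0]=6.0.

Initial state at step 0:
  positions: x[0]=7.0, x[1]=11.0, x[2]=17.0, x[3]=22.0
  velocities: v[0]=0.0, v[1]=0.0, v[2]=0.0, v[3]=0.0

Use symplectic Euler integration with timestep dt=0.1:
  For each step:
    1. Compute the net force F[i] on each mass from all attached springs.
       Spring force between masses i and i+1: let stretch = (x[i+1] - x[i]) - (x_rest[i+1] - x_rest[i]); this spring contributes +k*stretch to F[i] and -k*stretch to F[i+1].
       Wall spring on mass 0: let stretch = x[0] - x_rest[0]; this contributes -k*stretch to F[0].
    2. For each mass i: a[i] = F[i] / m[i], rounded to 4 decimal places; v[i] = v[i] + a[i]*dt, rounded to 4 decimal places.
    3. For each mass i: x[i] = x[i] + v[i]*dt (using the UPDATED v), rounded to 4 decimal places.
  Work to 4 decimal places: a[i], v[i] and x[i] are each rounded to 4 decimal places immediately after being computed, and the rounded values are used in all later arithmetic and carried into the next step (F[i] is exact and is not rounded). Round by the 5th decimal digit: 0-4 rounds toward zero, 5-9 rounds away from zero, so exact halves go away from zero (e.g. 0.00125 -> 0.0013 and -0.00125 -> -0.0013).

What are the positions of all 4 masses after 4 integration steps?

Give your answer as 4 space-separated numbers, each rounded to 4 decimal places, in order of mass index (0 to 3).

Answer: 5.9817 11.6310 16.8452 22.3655

Derivation:
Step 0: x=[7.0000 11.0000 17.0000 22.0000] v=[0.0000 0.0000 0.0000 0.0000]
Step 1: x=[6.8800 11.0800 16.9800 22.0400] v=[-1.2000 0.8000 -0.2000 0.4000]
Step 2: x=[6.6528 11.2280 16.9432 22.1176] v=[-2.2720 1.4800 -0.3680 0.7760]
Step 3: x=[6.3425 11.4216 16.8956 22.2282] v=[-3.1030 1.9360 -0.4762 1.1062]
Step 4: x=[5.9817 11.6310 16.8452 22.3655] v=[-3.6084 2.0940 -0.5045 1.3732]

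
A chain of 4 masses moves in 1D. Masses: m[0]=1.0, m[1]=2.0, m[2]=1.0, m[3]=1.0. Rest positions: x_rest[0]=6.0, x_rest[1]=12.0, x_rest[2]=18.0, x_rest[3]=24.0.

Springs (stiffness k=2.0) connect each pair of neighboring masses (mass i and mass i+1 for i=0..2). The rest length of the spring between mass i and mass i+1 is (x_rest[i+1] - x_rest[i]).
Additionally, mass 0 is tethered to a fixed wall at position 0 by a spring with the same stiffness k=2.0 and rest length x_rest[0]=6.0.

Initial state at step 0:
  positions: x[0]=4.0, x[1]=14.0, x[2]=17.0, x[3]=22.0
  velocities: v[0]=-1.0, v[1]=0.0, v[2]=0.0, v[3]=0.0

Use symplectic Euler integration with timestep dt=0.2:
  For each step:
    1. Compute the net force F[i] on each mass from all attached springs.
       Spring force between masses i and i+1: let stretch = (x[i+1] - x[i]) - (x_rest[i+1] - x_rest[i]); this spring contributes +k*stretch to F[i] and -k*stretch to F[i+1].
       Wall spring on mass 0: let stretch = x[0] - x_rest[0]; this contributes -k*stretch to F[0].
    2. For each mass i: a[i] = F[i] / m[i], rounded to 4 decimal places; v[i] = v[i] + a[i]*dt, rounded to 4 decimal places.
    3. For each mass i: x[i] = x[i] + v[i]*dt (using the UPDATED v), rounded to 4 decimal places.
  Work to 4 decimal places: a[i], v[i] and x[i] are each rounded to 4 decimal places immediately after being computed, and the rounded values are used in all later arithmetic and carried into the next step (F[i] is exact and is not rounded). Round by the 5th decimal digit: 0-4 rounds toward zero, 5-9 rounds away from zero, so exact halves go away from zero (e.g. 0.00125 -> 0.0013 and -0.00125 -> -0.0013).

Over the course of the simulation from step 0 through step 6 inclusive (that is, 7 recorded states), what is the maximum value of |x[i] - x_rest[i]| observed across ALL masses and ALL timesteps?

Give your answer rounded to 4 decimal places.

Answer: 2.2584

Derivation:
Step 0: x=[4.0000 14.0000 17.0000 22.0000] v=[-1.0000 0.0000 0.0000 0.0000]
Step 1: x=[4.2800 13.7200 17.1600 22.0800] v=[1.4000 -1.4000 0.8000 0.4000]
Step 2: x=[4.9728 13.2000 17.4384 22.2464] v=[3.4640 -2.6000 1.3920 0.8320]
Step 3: x=[5.9260 12.5204 17.7624 22.5082] v=[4.7658 -3.3978 1.6198 1.3088]
Step 4: x=[6.9326 11.7867 18.0467 22.8703] v=[5.0332 -3.6683 1.4213 1.8105]
Step 5: x=[7.7730 11.1093 18.2160 23.3265] v=[4.2018 -3.3871 0.8467 2.2811]
Step 6: x=[8.2584 10.5827 18.2256 23.8539] v=[2.4271 -2.6330 0.0482 2.6369]
Max displacement = 2.2584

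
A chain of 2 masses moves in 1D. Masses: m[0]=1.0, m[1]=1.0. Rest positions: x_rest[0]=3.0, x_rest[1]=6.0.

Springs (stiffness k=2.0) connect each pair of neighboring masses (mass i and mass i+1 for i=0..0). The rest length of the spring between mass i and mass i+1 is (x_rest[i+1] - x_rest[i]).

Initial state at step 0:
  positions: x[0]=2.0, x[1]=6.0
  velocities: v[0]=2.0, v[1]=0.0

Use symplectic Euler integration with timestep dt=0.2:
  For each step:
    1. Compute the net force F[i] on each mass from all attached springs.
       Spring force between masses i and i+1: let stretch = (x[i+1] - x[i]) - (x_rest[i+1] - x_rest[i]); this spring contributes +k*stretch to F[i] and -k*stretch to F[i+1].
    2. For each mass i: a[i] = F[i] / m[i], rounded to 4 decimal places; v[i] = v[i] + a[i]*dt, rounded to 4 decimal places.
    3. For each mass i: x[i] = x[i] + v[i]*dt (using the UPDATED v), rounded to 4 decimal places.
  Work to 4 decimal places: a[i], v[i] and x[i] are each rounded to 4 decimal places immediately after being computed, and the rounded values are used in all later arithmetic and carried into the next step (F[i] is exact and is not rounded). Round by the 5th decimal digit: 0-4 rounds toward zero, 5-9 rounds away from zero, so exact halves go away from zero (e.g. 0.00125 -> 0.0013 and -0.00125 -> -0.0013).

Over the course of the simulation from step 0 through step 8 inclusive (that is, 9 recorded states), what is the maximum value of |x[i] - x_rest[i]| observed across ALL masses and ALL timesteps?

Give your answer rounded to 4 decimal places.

Answer: 1.5683

Derivation:
Step 0: x=[2.0000 6.0000] v=[2.0000 0.0000]
Step 1: x=[2.4800 5.9200] v=[2.4000 -0.4000]
Step 2: x=[2.9952 5.8048] v=[2.5760 -0.5760]
Step 3: x=[3.4952 5.7048] v=[2.4998 -0.4998]
Step 4: x=[3.9319 5.6681] v=[2.1836 -0.1836]
Step 5: x=[4.2675 5.7325] v=[1.6781 0.3219]
Step 6: x=[4.4803 5.9197] v=[1.0641 0.9359]
Step 7: x=[4.5683 6.2317] v=[0.4399 1.5601]
Step 8: x=[4.5494 6.6506] v=[-0.0947 2.0947]
Max displacement = 1.5683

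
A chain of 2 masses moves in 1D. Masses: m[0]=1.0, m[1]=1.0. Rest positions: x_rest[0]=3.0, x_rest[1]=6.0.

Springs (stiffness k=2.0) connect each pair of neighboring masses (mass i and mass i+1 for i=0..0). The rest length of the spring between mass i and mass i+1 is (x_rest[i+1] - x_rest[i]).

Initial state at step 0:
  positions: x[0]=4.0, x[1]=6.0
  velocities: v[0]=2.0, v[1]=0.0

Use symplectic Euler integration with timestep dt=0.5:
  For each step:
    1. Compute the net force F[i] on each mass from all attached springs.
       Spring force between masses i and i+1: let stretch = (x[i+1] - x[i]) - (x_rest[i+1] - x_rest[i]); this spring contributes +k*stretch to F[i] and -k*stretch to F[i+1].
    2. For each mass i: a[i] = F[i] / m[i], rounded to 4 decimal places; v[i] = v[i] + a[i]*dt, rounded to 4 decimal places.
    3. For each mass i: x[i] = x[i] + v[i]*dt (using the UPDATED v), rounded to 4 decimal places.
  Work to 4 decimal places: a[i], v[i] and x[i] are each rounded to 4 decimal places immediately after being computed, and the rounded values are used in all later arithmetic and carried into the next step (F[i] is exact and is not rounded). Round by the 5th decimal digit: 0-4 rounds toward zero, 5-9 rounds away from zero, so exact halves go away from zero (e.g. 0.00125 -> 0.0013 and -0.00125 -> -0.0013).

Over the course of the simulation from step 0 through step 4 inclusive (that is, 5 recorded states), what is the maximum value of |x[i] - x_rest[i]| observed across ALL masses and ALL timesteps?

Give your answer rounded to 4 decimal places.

Answer: 3.0000

Derivation:
Step 0: x=[4.0000 6.0000] v=[2.0000 0.0000]
Step 1: x=[4.5000 6.5000] v=[1.0000 1.0000]
Step 2: x=[4.5000 7.5000] v=[0.0000 2.0000]
Step 3: x=[4.5000 8.5000] v=[0.0000 2.0000]
Step 4: x=[5.0000 9.0000] v=[1.0000 1.0000]
Max displacement = 3.0000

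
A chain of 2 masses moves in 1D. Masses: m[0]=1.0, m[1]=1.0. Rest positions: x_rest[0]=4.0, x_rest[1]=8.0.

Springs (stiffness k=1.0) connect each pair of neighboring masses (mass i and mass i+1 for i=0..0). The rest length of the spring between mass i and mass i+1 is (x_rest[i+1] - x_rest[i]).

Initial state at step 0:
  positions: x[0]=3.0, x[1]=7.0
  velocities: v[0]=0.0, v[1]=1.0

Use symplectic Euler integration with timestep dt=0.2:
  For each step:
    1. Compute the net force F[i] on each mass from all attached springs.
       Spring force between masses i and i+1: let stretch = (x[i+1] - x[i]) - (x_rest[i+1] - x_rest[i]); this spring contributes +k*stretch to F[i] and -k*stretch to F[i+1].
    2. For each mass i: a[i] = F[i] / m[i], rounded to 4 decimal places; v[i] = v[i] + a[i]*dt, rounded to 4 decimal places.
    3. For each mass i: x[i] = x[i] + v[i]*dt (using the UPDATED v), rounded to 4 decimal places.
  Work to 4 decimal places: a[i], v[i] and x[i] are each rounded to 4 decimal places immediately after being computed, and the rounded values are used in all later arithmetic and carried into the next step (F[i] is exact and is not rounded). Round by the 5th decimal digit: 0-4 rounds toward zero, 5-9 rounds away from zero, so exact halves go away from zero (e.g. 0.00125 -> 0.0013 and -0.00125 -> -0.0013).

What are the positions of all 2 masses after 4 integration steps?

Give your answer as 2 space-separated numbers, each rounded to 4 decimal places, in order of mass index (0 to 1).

Answer: 3.0762 7.7238

Derivation:
Step 0: x=[3.0000 7.0000] v=[0.0000 1.0000]
Step 1: x=[3.0000 7.2000] v=[0.0000 1.0000]
Step 2: x=[3.0080 7.3920] v=[0.0400 0.9600]
Step 3: x=[3.0314 7.5686] v=[0.1168 0.8832]
Step 4: x=[3.0762 7.7238] v=[0.2242 0.7758]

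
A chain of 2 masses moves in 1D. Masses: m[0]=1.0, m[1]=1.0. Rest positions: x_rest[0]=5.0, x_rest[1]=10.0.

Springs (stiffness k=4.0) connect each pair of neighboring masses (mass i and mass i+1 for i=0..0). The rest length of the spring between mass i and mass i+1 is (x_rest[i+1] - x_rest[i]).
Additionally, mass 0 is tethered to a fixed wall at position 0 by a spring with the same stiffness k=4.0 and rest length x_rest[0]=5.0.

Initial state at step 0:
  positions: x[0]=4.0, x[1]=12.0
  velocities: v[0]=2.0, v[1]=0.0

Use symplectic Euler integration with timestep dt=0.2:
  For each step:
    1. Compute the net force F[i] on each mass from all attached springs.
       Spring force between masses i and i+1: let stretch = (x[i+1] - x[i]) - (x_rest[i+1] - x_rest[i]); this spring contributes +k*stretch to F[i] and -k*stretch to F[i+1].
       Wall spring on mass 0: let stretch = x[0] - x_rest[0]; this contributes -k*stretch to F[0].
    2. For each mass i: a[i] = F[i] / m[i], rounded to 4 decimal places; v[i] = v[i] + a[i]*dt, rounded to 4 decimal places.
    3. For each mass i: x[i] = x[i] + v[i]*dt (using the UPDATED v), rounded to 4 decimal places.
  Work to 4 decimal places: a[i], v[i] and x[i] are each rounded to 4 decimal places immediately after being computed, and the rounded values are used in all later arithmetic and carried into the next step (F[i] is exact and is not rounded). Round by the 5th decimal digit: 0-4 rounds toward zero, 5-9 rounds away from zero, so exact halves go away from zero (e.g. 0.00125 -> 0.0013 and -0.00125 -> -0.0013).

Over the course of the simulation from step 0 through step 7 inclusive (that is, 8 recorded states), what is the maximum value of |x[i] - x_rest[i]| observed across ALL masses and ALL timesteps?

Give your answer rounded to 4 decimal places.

Answer: 2.5636

Derivation:
Step 0: x=[4.0000 12.0000] v=[2.0000 0.0000]
Step 1: x=[5.0400 11.5200] v=[5.2000 -2.4000]
Step 2: x=[6.3104 10.8032] v=[6.3520 -3.5840]
Step 3: x=[7.2900 10.1676] v=[4.8979 -3.1782]
Step 4: x=[7.5636 9.8715] v=[1.3680 -1.4803]
Step 5: x=[6.9963 10.0062] v=[-2.8366 0.6734]
Step 6: x=[5.7912 10.4593] v=[-6.0257 2.2655]
Step 7: x=[4.4064 10.9655] v=[-6.9242 2.5310]
Max displacement = 2.5636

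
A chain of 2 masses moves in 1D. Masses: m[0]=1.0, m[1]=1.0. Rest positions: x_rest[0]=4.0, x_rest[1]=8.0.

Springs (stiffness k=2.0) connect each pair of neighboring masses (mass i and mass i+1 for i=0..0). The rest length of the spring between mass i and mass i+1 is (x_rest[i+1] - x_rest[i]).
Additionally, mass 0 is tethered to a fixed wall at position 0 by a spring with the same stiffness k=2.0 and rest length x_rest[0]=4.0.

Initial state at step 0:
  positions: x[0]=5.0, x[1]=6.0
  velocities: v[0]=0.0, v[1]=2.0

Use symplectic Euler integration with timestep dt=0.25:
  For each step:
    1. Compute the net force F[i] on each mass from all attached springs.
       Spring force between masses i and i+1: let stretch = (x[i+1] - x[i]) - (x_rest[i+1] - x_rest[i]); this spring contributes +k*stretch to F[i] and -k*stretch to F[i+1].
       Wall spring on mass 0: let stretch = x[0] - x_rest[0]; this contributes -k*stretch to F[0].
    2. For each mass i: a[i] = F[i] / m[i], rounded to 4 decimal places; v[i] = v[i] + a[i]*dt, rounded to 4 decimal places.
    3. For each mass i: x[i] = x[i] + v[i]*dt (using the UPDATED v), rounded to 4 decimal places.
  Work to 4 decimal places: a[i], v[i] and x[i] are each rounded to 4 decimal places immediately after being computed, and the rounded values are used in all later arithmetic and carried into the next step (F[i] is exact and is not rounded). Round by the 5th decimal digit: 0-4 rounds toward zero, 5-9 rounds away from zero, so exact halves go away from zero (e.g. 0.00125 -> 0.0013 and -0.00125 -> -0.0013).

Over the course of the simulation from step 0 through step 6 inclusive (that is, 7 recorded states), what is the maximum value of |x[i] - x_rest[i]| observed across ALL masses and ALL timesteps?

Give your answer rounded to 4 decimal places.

Step 0: x=[5.0000 6.0000] v=[0.0000 2.0000]
Step 1: x=[4.5000 6.8750] v=[-2.0000 3.5000]
Step 2: x=[3.7344 7.9531] v=[-3.0625 4.3125]
Step 3: x=[3.0293 9.0039] v=[-2.8204 4.2032]
Step 4: x=[2.6924 9.8079] v=[-1.3478 3.2159]
Step 5: x=[2.9084 10.2225] v=[0.8638 1.6582]
Step 6: x=[3.6751 10.2228] v=[3.0667 0.0012]
Max displacement = 2.2228

Answer: 2.2228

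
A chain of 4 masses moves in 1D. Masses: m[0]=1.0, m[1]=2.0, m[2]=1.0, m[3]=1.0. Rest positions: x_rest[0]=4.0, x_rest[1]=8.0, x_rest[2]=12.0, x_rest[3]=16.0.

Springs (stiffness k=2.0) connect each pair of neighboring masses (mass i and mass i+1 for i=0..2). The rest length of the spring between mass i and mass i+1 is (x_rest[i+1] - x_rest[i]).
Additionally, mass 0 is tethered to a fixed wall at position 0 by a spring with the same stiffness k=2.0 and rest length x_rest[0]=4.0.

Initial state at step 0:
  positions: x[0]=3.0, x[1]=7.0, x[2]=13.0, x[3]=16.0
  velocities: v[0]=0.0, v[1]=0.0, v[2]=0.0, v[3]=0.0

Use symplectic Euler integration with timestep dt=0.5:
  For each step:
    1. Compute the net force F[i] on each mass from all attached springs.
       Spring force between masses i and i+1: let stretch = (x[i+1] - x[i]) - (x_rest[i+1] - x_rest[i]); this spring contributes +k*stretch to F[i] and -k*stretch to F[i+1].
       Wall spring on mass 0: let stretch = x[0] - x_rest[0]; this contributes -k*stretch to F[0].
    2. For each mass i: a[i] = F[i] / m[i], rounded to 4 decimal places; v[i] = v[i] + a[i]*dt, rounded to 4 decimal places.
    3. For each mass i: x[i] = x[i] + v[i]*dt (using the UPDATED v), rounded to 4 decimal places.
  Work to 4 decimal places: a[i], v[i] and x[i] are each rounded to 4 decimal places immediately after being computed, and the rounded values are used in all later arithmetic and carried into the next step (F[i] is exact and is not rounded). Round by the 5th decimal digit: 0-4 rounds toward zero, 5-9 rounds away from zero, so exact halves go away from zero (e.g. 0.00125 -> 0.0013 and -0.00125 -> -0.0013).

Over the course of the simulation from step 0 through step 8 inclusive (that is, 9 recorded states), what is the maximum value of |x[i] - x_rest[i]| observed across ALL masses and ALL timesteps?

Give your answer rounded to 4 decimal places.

Answer: 1.6406

Derivation:
Step 0: x=[3.0000 7.0000 13.0000 16.0000] v=[0.0000 0.0000 0.0000 0.0000]
Step 1: x=[3.5000 7.5000 11.5000 16.5000] v=[1.0000 1.0000 -3.0000 1.0000]
Step 2: x=[4.2500 8.0000 10.5000 16.5000] v=[1.5000 1.0000 -2.0000 0.0000]
Step 3: x=[4.7500 8.1875 11.2500 15.5000] v=[1.0000 0.3750 1.5000 -2.0000]
Step 4: x=[4.5938 8.2813 12.5938 14.3750] v=[-0.3125 0.1875 2.6875 -2.2500]
Step 5: x=[3.9844 8.5313 12.6719 14.3594] v=[-1.2188 0.5000 0.1562 -0.0312]
Step 6: x=[3.6563 8.6798 11.5235 15.5001] v=[-0.6563 0.2969 -2.2969 2.2813]
Step 7: x=[4.0118 8.2833 10.9415 16.6525] v=[0.7109 -0.7930 -1.1640 2.3047]
Step 8: x=[4.4971 7.4835 11.8859 16.9494] v=[0.9706 -1.5997 1.8888 0.5937]
Max displacement = 1.6406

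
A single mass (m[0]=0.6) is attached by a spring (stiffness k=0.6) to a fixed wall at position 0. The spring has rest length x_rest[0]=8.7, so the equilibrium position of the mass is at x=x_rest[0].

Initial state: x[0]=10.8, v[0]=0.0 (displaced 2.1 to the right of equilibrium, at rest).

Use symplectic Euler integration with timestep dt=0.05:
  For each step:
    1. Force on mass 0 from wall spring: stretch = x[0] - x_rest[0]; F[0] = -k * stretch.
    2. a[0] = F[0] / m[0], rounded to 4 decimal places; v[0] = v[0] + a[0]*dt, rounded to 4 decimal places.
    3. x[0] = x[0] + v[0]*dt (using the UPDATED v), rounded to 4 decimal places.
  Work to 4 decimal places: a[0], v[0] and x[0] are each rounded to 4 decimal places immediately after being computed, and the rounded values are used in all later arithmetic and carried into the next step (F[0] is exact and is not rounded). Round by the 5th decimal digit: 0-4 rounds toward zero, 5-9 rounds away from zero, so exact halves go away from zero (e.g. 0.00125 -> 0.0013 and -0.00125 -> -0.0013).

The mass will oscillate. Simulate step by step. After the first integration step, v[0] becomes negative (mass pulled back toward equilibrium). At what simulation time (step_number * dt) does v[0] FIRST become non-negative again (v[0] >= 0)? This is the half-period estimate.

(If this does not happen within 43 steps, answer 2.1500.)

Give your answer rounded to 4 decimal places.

Answer: 2.1500

Derivation:
Step 0: x=[10.8000] v=[0.0000]
Step 1: x=[10.7948] v=[-0.1050]
Step 2: x=[10.7843] v=[-0.2097]
Step 3: x=[10.7686] v=[-0.3139]
Step 4: x=[10.7477] v=[-0.4173]
Step 5: x=[10.7217] v=[-0.5197]
Step 6: x=[10.6907] v=[-0.6208]
Step 7: x=[10.6547] v=[-0.7203]
Step 8: x=[10.6138] v=[-0.8180]
Step 9: x=[10.5681] v=[-0.9137]
Step 10: x=[10.5177] v=[-1.0071]
Step 11: x=[10.4628] v=[-1.0980]
Step 12: x=[10.4035] v=[-1.1861]
Step 13: x=[10.3399] v=[-1.2713]
Step 14: x=[10.2722] v=[-1.3533]
Step 15: x=[10.2006] v=[-1.4319]
Step 16: x=[10.1253] v=[-1.5069]
Step 17: x=[10.0464] v=[-1.5782]
Step 18: x=[9.9641] v=[-1.6455]
Step 19: x=[9.8787] v=[-1.7087]
Step 20: x=[9.7903] v=[-1.7676]
Step 21: x=[9.6992] v=[-1.8221]
Step 22: x=[9.6056] v=[-1.8721]
Step 23: x=[9.5097] v=[-1.9174]
Step 24: x=[9.4118] v=[-1.9579]
Step 25: x=[9.3121] v=[-1.9935]
Step 26: x=[9.2109] v=[-2.0241]
Step 27: x=[9.1084] v=[-2.0496]
Step 28: x=[9.0049] v=[-2.0700]
Step 29: x=[8.9006] v=[-2.0852]
Step 30: x=[8.7958] v=[-2.0952]
Step 31: x=[8.6908] v=[-2.1000]
Step 32: x=[8.5858] v=[-2.0995]
Step 33: x=[8.4811] v=[-2.0938]
Step 34: x=[8.3770] v=[-2.0829]
Step 35: x=[8.2737] v=[-2.0668]
Step 36: x=[8.1714] v=[-2.0455]
Step 37: x=[8.0704] v=[-2.0191]
Step 38: x=[7.9710] v=[-1.9876]
Step 39: x=[7.8734] v=[-1.9512]
Step 40: x=[7.7779] v=[-1.9099]
Step 41: x=[7.6847] v=[-1.8638]
Step 42: x=[7.5941] v=[-1.8130]
Step 43: x=[7.5062] v=[-1.7577]
v[0] did not become non-negative within 43 steps; using fallback time=2.1500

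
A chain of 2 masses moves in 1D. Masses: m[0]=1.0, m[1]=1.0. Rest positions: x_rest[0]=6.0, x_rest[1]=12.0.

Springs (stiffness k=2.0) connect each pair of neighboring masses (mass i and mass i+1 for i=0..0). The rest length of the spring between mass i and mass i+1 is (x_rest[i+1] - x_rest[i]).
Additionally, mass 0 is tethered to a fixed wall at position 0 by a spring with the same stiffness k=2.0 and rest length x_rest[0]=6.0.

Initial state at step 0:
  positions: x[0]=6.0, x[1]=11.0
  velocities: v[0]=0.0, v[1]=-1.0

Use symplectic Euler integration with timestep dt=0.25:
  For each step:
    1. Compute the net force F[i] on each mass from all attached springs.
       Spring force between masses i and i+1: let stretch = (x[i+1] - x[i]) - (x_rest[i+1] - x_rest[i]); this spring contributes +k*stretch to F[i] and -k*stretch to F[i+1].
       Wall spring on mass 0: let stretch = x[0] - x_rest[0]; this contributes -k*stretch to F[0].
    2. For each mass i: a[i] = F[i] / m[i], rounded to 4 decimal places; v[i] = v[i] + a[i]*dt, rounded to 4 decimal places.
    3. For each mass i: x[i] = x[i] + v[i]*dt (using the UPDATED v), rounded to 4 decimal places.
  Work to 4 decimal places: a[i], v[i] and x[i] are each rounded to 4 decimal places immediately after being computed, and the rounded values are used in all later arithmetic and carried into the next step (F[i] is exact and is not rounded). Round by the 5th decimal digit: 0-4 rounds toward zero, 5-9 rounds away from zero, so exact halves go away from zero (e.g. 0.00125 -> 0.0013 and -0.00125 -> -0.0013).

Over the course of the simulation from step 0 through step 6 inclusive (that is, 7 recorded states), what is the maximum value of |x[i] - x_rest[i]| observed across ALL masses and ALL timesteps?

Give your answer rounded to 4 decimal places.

Answer: 1.1250

Derivation:
Step 0: x=[6.0000 11.0000] v=[0.0000 -1.0000]
Step 1: x=[5.8750 10.8750] v=[-0.5000 -0.5000]
Step 2: x=[5.6406 10.8750] v=[-0.9375 0.0000]
Step 3: x=[5.3555 10.9707] v=[-1.1406 0.3828]
Step 4: x=[5.1028 11.1145] v=[-1.0108 0.5752]
Step 5: x=[4.9637 11.2569] v=[-0.5564 0.5694]
Step 6: x=[4.9908 11.3626] v=[0.1084 0.4228]
Max displacement = 1.1250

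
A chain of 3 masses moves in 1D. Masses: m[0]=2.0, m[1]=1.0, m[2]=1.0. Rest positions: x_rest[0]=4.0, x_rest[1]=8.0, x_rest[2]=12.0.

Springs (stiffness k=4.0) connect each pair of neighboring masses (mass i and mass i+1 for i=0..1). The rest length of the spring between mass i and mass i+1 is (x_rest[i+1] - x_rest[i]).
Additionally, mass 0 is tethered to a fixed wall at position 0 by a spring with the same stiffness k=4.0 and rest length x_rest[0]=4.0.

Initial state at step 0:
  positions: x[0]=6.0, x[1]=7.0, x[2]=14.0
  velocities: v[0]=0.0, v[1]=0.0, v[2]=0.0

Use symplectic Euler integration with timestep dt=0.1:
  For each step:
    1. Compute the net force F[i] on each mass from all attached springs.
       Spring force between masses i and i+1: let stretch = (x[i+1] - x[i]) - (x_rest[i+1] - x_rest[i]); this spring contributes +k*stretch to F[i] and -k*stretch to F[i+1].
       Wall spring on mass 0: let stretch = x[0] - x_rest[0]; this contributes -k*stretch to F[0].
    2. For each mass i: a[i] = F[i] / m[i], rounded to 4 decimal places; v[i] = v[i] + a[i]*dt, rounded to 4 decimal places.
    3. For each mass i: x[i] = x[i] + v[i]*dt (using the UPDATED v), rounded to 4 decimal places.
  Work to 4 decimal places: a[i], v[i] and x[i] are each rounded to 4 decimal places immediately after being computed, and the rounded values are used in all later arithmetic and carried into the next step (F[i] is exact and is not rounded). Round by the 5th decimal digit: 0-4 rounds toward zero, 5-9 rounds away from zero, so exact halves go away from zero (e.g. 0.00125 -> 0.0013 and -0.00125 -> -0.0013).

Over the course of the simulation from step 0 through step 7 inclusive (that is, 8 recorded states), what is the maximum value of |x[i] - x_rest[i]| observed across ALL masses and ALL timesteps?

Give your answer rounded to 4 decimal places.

Answer: 2.8009

Derivation:
Step 0: x=[6.0000 7.0000 14.0000] v=[0.0000 0.0000 0.0000]
Step 1: x=[5.9000 7.2400 13.8800] v=[-1.0000 2.4000 -1.2000]
Step 2: x=[5.7088 7.6920 13.6544] v=[-1.9120 4.5200 -2.2560]
Step 3: x=[5.4431 8.3032 13.3503] v=[-2.6571 6.1117 -3.0410]
Step 4: x=[5.1257 9.0019 13.0043] v=[-3.1737 6.9865 -3.4598]
Step 5: x=[4.7833 9.7056 12.6582] v=[-3.4236 7.0370 -3.4608]
Step 6: x=[4.4437 10.3305 12.3540] v=[-3.3958 6.2491 -3.0418]
Step 7: x=[4.1330 10.8009 12.1289] v=[-3.1072 4.7038 -2.2512]
Max displacement = 2.8009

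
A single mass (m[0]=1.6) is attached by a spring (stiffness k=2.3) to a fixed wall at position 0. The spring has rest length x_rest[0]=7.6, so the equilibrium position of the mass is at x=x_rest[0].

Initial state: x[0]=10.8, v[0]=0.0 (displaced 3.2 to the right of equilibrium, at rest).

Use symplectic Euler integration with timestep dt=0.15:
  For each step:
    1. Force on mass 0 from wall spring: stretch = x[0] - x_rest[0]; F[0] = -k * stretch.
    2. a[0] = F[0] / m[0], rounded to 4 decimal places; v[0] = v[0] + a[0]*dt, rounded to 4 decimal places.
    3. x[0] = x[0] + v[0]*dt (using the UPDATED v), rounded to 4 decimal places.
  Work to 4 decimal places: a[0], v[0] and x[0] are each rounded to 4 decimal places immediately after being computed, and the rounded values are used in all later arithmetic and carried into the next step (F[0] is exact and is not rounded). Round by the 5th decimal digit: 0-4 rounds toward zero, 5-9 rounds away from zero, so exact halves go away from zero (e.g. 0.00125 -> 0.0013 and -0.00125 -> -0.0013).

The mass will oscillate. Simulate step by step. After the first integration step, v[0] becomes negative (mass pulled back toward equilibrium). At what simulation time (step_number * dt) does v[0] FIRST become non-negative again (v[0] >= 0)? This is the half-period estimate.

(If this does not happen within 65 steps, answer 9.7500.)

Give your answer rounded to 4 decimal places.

Step 0: x=[10.8000] v=[0.0000]
Step 1: x=[10.6965] v=[-0.6900]
Step 2: x=[10.4928] v=[-1.3577]
Step 3: x=[10.1956] v=[-1.9815]
Step 4: x=[9.8144] v=[-2.5412]
Step 5: x=[9.3616] v=[-3.0187]
Step 6: x=[8.8518] v=[-3.3985]
Step 7: x=[8.3015] v=[-3.6684]
Step 8: x=[7.7285] v=[-3.8197]
Step 9: x=[7.1514] v=[-3.8474]
Step 10: x=[6.5888] v=[-3.7507]
Step 11: x=[6.0589] v=[-3.5327]
Step 12: x=[5.5788] v=[-3.2004]
Step 13: x=[5.1641] v=[-2.7646]
Step 14: x=[4.8282] v=[-2.2394]
Step 15: x=[4.5819] v=[-1.6417]
Step 16: x=[4.4333] v=[-0.9909]
Step 17: x=[4.3871] v=[-0.3081]
Step 18: x=[4.4448] v=[0.3847]
First v>=0 after going negative at step 18, time=2.7000

Answer: 2.7000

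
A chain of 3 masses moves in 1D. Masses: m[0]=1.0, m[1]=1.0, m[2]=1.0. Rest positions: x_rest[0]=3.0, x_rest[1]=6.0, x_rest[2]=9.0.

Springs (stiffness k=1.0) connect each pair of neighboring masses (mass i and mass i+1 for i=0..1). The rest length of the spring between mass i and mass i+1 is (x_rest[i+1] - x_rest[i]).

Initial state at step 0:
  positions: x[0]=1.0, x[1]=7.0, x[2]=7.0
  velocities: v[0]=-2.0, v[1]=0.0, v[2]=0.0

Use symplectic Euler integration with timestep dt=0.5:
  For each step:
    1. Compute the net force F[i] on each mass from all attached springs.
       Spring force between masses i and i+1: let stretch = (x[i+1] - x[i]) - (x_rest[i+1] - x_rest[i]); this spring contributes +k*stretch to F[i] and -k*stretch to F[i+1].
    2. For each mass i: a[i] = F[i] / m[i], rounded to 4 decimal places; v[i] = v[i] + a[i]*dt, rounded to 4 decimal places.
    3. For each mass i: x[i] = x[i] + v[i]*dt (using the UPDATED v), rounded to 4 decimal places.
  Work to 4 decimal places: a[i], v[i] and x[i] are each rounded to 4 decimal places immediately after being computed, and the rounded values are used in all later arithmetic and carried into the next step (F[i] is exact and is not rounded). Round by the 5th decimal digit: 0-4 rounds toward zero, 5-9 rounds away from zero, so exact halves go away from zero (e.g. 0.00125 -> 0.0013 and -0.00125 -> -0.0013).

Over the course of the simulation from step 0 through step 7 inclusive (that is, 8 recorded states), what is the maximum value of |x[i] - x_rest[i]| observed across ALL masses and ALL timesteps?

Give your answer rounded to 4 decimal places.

Step 0: x=[1.0000 7.0000 7.0000] v=[-2.0000 0.0000 0.0000]
Step 1: x=[0.7500 5.5000 7.7500] v=[-0.5000 -3.0000 1.5000]
Step 2: x=[0.9375 3.3750 8.6875] v=[0.3750 -4.2500 1.8750]
Step 3: x=[0.9844 1.9688 9.0469] v=[0.0938 -2.8125 0.7188]
Step 4: x=[0.5274 2.0860 8.3868] v=[-0.9140 0.2344 -1.3203]
Step 5: x=[-0.2900 3.3888 6.9015] v=[-1.6347 2.6055 -2.9707]
Step 6: x=[-0.9377 4.6501 5.2880] v=[-1.2953 2.5225 -3.2271]
Step 7: x=[-0.9384 4.6739 4.2650] v=[-0.0014 0.0476 -2.0461]
Max displacement = 4.7350

Answer: 4.7350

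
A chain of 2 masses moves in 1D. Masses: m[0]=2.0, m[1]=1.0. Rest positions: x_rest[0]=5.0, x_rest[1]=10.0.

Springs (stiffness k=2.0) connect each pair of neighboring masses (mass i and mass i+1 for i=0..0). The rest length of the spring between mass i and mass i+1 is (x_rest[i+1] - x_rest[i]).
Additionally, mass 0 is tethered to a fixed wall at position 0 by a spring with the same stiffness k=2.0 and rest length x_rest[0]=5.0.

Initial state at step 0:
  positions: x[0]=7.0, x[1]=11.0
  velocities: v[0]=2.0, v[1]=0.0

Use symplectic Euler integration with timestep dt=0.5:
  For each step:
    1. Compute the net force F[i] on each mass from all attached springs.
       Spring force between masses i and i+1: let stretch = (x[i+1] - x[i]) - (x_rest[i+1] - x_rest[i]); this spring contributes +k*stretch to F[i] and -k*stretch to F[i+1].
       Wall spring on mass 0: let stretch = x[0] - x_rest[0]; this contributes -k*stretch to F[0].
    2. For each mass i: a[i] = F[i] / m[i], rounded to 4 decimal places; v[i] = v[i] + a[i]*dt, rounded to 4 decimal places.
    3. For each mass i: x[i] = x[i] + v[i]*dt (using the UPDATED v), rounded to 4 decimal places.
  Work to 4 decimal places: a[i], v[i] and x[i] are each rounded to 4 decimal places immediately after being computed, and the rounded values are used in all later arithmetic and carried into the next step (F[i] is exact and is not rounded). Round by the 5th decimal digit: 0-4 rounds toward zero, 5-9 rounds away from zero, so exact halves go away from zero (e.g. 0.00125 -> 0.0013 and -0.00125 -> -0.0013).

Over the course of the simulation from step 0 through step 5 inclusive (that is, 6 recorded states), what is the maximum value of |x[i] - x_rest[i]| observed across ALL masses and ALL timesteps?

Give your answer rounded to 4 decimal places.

Step 0: x=[7.0000 11.0000] v=[2.0000 0.0000]
Step 1: x=[7.2500 11.5000] v=[0.5000 1.0000]
Step 2: x=[6.7500 12.3750] v=[-1.0000 1.7500]
Step 3: x=[5.9688 12.9375] v=[-1.5625 1.1250]
Step 4: x=[5.4375 12.5157] v=[-1.0626 -0.8437]
Step 5: x=[5.3164 11.0548] v=[-0.2423 -2.9219]
Max displacement = 2.9375

Answer: 2.9375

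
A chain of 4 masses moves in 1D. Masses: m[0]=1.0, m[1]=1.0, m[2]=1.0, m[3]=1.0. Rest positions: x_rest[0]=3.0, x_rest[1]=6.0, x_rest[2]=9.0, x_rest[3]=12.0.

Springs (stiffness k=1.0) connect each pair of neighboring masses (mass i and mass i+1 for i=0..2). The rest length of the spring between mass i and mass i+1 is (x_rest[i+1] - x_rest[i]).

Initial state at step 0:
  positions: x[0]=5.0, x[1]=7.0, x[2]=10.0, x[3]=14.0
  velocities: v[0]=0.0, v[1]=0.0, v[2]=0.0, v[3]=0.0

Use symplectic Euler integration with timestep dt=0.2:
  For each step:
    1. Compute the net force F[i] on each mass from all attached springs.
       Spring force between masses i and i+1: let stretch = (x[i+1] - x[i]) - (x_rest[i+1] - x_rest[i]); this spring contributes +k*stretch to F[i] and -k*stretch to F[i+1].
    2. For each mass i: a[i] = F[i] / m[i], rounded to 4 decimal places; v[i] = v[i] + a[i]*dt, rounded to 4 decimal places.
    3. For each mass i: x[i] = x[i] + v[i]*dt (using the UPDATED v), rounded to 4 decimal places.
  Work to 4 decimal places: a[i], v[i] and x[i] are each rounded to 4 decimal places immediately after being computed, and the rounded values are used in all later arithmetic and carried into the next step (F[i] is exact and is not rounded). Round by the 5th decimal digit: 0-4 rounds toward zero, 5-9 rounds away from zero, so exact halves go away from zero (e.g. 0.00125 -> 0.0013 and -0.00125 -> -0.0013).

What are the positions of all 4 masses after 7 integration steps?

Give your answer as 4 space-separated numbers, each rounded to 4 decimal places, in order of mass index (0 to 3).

Answer: 4.2327 7.7673 10.7673 13.2327

Derivation:
Step 0: x=[5.0000 7.0000 10.0000 14.0000] v=[0.0000 0.0000 0.0000 0.0000]
Step 1: x=[4.9600 7.0400 10.0400 13.9600] v=[-0.2000 0.2000 0.2000 -0.2000]
Step 2: x=[4.8832 7.1168 10.1168 13.8832] v=[-0.3840 0.3840 0.3840 -0.3840]
Step 3: x=[4.7757 7.2243 10.2243 13.7757] v=[-0.5373 0.5373 0.5373 -0.5373]
Step 4: x=[4.6462 7.3538 10.3538 13.6462] v=[-0.6476 0.6476 0.6476 -0.6476]
Step 5: x=[4.5050 7.4950 10.4950 13.5050] v=[-0.7061 0.7061 0.7061 -0.7061]
Step 6: x=[4.3634 7.6366 10.6366 13.3634] v=[-0.7081 0.7081 0.7081 -0.7081]
Step 7: x=[4.2327 7.7673 10.7673 13.2327] v=[-0.6535 0.6535 0.6535 -0.6535]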